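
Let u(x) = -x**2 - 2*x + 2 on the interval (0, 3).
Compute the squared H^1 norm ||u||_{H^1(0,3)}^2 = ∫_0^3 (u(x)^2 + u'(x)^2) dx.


||u||_{H^1}^2 = 948/5

The H^1 norm (squared) on an interval (0, L) is
  ||u||_{H^1}^2 = ∫_0^L u(x)^2 dx + ∫_0^L u'(x)^2 dx.
Compute u'(x) = -2*x - 2.
Then u(x)^2 = x**4 + 4*x**3 - 8*x + 4 and u'(x)^2 = 4*x**2 + 8*x + 4.
Integrate each monomial from 0 to 3 using ∫_0^3 c·x^n dx = c·3^(n+1)/(n+1):
  ∫_0^3 u(x)^2 dx = ∫_0^3 (x^4 + 4*x^3 - 8*x + 4) dx. Term by term:
    ∫_0^3 x^4 dx = 243/5;  ∫_0^3 4*x^3 dx = 81;  ∫_0^3 -8*x dx = -36;
    ∫_0^3 4 dx = 12.
  Sum: 243/5 + 81 − 36 + 12 = 528/5.
  ∫_0^3 u'(x)^2 dx = ∫_0^3 (4*x^2 + 8*x + 4) dx. Term by term:
    ∫_0^3 4*x^2 dx = 36;  ∫_0^3 8*x dx = 36;  ∫_0^3 4 dx = 12.
  Sum: 36 + 36 + 12 = 84.
Adding: ||u||_{H^1}^2 = 528/5 + 84 = 948/5.


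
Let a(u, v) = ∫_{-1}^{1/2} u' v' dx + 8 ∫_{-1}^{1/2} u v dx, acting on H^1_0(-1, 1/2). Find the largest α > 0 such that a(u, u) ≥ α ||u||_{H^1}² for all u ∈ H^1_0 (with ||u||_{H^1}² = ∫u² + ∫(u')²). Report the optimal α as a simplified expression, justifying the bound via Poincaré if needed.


α = 1

Coercivity of a(·,·) on H^1_0(-1, 1/2) means a(u, u) ≥ α ||u||_{H^1}² for every u ∈ H^1_0.
The interval has length L = 3/2, and Poincaré/coercivity depend only on L. Here a(u, u) = ∫(u')² + (8)·∫u².
Here c = 8 ≥ 1, so a(u,u) = ∫(u')² + c∫u² ≥ ∫(u')² + ∫u² = ||u||_{H^1}², i.e. α = 1 works. No larger α is possible: a(u,u) ≥ α||u||_{H^1}² means (1−α)∫(u')² ≥ (α−c)∫u², and for the modes u_n = sin(nπ(x−x₀)/L) (x₀ the left endpoint) one has ∫u_n²/∫(u_n')² = (L/(nπ))² → 0, so a(u_n,u_n)/||u_n||_{H^1}² → 1. Hence the optimal constant is α = 1.
Therefore α = 1.


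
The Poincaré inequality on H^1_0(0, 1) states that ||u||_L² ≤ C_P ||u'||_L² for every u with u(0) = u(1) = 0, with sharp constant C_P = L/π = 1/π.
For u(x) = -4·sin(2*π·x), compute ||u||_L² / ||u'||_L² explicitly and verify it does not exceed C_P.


||u||_L² / ||u'||_L² = 1/(2*π) < C_P = 1/π.

u(x) = -4·sin(2*π·x), so u'(x) = -8*π*cos(2*π*x).
Writing u(x) = A·sin(kπx/L) with A = -4 and k = 2, use ∫_0^L sin²(kπx/L) dx = L/2 and ∫_0^L cos²(kπx/L) dx = L/2.
u² = 16·sin²(2*π·x) and (u')² = 64*π^2·cos²(2*π·x), and each of sin², cos² integrates to L/2 = 1/2 over (0, 1).
∫_0^1 u² dx = 8, so ||u||_L² = 2*sqrt(2).
∫_0^1 (u')² dx = 32*π^2, so ||u'||_L² = 4*sqrt(2)*π.
Ratio ||u||_L² / ||u'||_L² = 1/(2*π).
Sharp Poincaré constant on H^1_0(0, 1) is C_P = L/π = 1/π, achieved by sin(π·x).
This is the k = 2 harmonic; the ratio L/(kπ) is strictly less than C_P = L/π, consistent with the sharp inequality ||u||_L² ≤ C_P ||u'||_L².


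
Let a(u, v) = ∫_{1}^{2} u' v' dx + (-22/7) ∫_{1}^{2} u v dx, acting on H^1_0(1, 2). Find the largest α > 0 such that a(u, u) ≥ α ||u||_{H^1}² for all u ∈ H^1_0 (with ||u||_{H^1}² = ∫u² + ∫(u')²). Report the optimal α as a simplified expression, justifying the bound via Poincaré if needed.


α = (-22/7 + π^2)/(1 + π^2)

Coercivity of a(·,·) on H^1_0(1, 2) means a(u, u) ≥ α ||u||_{H^1}² for every u ∈ H^1_0.
The interval has length L = 1, and Poincaré/coercivity depend only on L. Here a(u, u) = ∫(u')² + (-22/7)·∫u².
Here c = -22/7 < 0 with |c| < (π/L)² = π^2, so coercivity still holds. The condition a(u,u) ≥ α||u||_{H^1}² reads (1−α)∫(u')² ≥ (α−c)∫u². Any admissible α is ≤ 1 (rapidly oscillating u have ∫u²/∫(u')² → 0), and α = 1 would force 0 ≥ (1−c)∫u², impossible since c < 1; so 1−α > 0. By the sharp Poincaré inequality on H^1_0 of an interval of length L, ∫(u')² ≥ (π/L)²∫u² with equality for the first sine mode sin(π(x−x₀)/L) (x₀ the left endpoint), so the inequality holds for all u iff (1−α)(π/L)² ≥ α − c, i.e. α ≤ ((π/L)² + c)/((π/L)² + 1) = (1 + c(L/π)²)/(1 + (L/π)²). (Direct route, valid since c ≤ 0: Poincaré gives c∫u² ≥ c(L/π)²∫(u')², so a(u,u) ≥ (1 + c(L/π)²)∫(u')², while ||u||_{H^1}² ≤ (1 + (L/π)²)∫(u')²; dividing yields the same α.) With (π/L)² = π^2 and c = -22/7, the largest admissible constant is α = ((π/L)² + c)/((π/L)² + 1).
Simplifying, α = (-22/7 + π^2)/(1 + π^2).


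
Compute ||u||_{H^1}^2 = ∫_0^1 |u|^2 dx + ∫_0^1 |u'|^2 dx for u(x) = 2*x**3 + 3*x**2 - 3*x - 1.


||u||_{H^1}^2 = 1237/70

The H^1 norm (squared) on an interval (0, L) is
  ||u||_{H^1}^2 = ∫_0^L u(x)^2 dx + ∫_0^L u'(x)^2 dx.
Compute u'(x) = 6*x**2 + 6*x - 3.
Then u(x)^2 = 4*x**6 + 12*x**5 - 3*x**4 - 22*x**3 + 3*x**2 + 6*x + 1 and u'(x)^2 = 36*x**4 + 72*x**3 - 36*x + 9.
Integrate each monomial from 0 to 1 using ∫_0^1 c·x^n dx = c·1^(n+1)/(n+1):
  ∫_0^1 u(x)^2 dx = ∫_0^1 (4*x^6 + 12*x^5 - 3*x^4 - 22*x^3 + 3*x^2 + 6*x + 1) dx. Term by term:
    ∫_0^1 4*x^6 dx = 4/7;  ∫_0^1 12*x^5 dx = 2;  ∫_0^1 -3*x^4 dx = -3/5;
    ∫_0^1 -22*x^3 dx = -11/2;  ∫_0^1 3*x^2 dx = 1;  ∫_0^1 6*x dx = 3;
    ∫_0^1 1 dx = 1.
  Sum: 4/7 + 2 − 3/5 − 11/2 + 1 + 3 + 1 = 103/70.
  ∫_0^1 u'(x)^2 dx = ∫_0^1 (36*x^4 + 72*x^3 - 36*x + 9) dx. Term by term:
    ∫_0^1 36*x^4 dx = 36/5;  ∫_0^1 72*x^3 dx = 18;  ∫_0^1 -36*x dx = -18;
    ∫_0^1 9 dx = 9.
  Sum: 36/5 + 18 − 18 + 9 = 81/5.
Adding: ||u||_{H^1}^2 = 103/70 + 81/5 = 1237/70.


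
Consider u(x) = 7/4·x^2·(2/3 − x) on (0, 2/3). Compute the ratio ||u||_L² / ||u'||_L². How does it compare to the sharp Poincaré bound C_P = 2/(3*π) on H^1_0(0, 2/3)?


||u||_L² / ||u'||_L² = sqrt(14)/21 < C_P = 2/(3*π).

u(x) = 7/4·x^2·(2/3 − x), so u'(x) = 7*x*(4 - 9*x)/12.
u(x) = 7/4·x^2·(2/3 − x) vanishes at x = 0 and x = 2/3, so u ∈ H^1_0(0, 2/3). Differentiate via the product rule and integrate the resulting polynomials term by term.
  ∫_0^2/3 u² dx = ∫_0^2/3 (49*x^6/16 - 49*x^5/12 + 49*x^4/36) dx. Term by term:
    ∫_0^2/3 49*x^6/16 dx = 56/2187;  ∫_0^2/3 -49*x^5/12 dx = -392/6561;  ∫_0^2/3 49*x^4/36 dx = 392/10935.
  Sum: 56/2187 − 392/6561 + 392/10935 = 56/32805.
  ∫_0^2/3 (u')² dx = ∫_0^2/3 (441*x^4/16 - 49*x^3/2 + 49*x^2/9) dx. Term by term:
    ∫_0^2/3 441*x^4/16 dx = 98/135;  ∫_0^2/3 -49*x^3/2 dx = -98/81;  ∫_0^2/3 49*x^2/9 dx = 392/729.
  Sum: 98/135 − 98/81 + 392/729 = 196/3645.
∫_0^2/3 u² dx = 56/32805, so ||u||_L² = 2*sqrt(70)/405.
∫_0^2/3 (u')² dx = 196/3645, so ||u'||_L² = 14*sqrt(5)/135.
Ratio ||u||_L² / ||u'||_L² = sqrt(14)/21.
Sharp Poincaré constant on H^1_0(0, 2/3) is C_P = L/π = 2/(3*π), achieved by sin(3*π/2·x).
A polynomial bump cannot attain the sharp Poincaré constant (only the first sine eigenfunction does), so the ratio is strictly less than C_P, consistent with ||u||_L² ≤ C_P ||u'||_L².


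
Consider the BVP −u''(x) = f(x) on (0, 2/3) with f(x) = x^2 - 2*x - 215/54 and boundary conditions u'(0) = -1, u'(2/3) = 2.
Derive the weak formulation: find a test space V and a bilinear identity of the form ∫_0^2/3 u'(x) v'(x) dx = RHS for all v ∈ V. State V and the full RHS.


V = H^1(0, 2/3) (v unrestricted at boundary; u is determined up to an additive constant); weak form: ∫_0^2/3 u'v' dx = ∫_0^2/3 (x^2 - 2*x - 215/54) v dx + 2·v(2/3) + v(0) for all v ∈ V.

Multiply both sides by a test function v and integrate from 0 to 2/3:
  ∫_0^2/3 −u''(x) v(x) dx = ∫_0^2/3 f(x) v(x) dx.
Integrate the LHS by parts once:
  ∫_0^2/3 −u'' v dx = −[u'(x) v(x)]_0^2/3 + ∫_0^2/3 u'(x) v'(x) dx.
Thus ∫_0^2/3 u'(x) v'(x) dx = ∫_0^2/3 f(x) v(x) dx + [u'(x) v(x)]_0^2/3.
Choose V so that boundary terms are either known or forced to vanish.
u has inhomogeneous Neumann u'(0) = -1, u'(2/3) = 2. [u' v]_0^2/3 = (2)·v(2/3) − (-1)·v(0) = 2·v(2/3) + v(0). Take V = H^1(0, 2/3); boundary term becomes part of RHS.
Weak formulation: find u (satisfying any essential BC) such that ∫_0^2/3 u'(x) v'(x) dx = ∫_0^2/3 f v dx + 2·v(2/3) + v(0) for all v ∈ V (Neumann data are natural BCs: they enter the RHS as boundary terms).
Substituting f(x) = x^2 - 2*x - 215/54, the right-hand side is ∫_0^2/3 (x^2 - 2*x - 215/54) v dx + 2·v(2/3) + v(0).
Compatibility check (pure Neumann): taking v ≡ 1 ∈ V gives 0 = ∫_0^2/3 f dx + (2) − (-1), i.e. ∫_0^2/3 f dx must equal u'(0) − u'(2/3) = -3. Indeed ∫_0^2/3 (x^2 - 2*x - 215/54) dx = -3, so the data are compatible. The solution is then unique only up to an additive constant (fix it e.g. by requiring ∫_0^2/3 u dx = 0).


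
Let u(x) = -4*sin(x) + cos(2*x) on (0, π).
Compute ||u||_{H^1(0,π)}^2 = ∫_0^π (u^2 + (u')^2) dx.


||u||_{H^1(0,π)}^2 = 80/3 + 37*π/2

u'(x) = -2*sin(2*x) - 4*cos(x).
Expand u² and (u')² and integrate term by term on (0, π), using: for integers n ≥ 1, ∫_0^π sin²(nx) dx = ∫_0^π cos²(nx) dx = π/2; for n ≠ n', ∫_0^π sin(nx)sin(n'x) dx = ∫_0^π cos(nx)cos(n'x) dx = 0; and by product-to-sum, ∫_0^π sin(nx)cos(n'x) dx = ½∫_0^π [sin((n+n')x) + sin((n−n')x)] dx, which is 0 when n+n' is even and 2n/(n²−n'²) when n+n' is odd (it need not vanish on (0, π)).
  u² squared terms: (-4)²·∫sin(x)² dx = 16·π/2 = 8*π;  (1)²·∫cos(2x)² dx = 1·π/2 = π/2.
  u² cross terms: 2·(-4)·(1)·∫sin(x)·cos(2x) dx = -8·(-2/3) = 16/3.
  So ∫_0^π u² dx = 8*π + π/2 + 16/3 = 16/3 + 17*π/2.
  (u')² squared terms: (-4)²·∫cos(x)² dx = 16·π/2 = 8*π;  (-2)²·∫sin(2x)² dx = 4·π/2 = 2*π.
  (u')² cross terms: 2·(-4)·(-2)·∫cos(x)·sin(2x) dx = 16·(4/3) = 64/3.
  So ∫_0^π (u')² dx = 8*π + 2*π + 64/3 = 64/3 + 10*π.
||u||_{H^1}^2 = (16/3 + 17*π/2) + (64/3 + 10*π) = 80/3 + 37*π/2.


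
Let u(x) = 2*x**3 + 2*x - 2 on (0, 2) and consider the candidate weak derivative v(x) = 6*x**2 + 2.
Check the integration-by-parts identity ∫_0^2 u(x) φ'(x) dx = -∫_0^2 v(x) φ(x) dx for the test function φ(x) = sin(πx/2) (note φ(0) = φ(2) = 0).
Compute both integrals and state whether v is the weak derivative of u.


LHS = -56/π + 192/π^3, RHS = -56/π + 192/π^3. Yes, v = u' weakly.

u(x) = 2*x**3 + 2*x - 2, classical derivative u'(x) = 6*x**2 + 2.
φ(x) = sin(πx/2), so φ'(x) = π*cos(π*x/2)/2.
Note φ(0) = φ(2) = 0, so the boundary term u·φ vanishes.
LHS = ∫_0^2 u(x) φ'(x) dx = ∫_0^2 (π*x^3*cos(π*x/2) + π*x*cos(π*x/2) - π*cos(π*x/2)) dx. Term by term:
  ∫_0^2 -π*cos(π*x/2) dx = 0;  ∫_0^2 π*x*cos(π*x/2) dx = -8/π;  ∫_0^2 π*x^3*cos(π*x/2) dx = -48/π + 192/π^3.
Sum: 0 − 8/π + -48/π + 192/π^3 = -56/π + 192/π^3.
So LHS = -56/π + 192/π^3.
∫_0^2 v(x) φ(x) dx = ∫_0^2 (6*x^2*sin(π*x/2) + 2*sin(π*x/2)) dx. Term by term:
  ∫_0^2 2*sin(π*x/2) dx = 8/π;  ∫_0^2 6*x^2*sin(π*x/2) dx = -192/π^3 + 48/π.
Sum: 8/π + -192/π^3 + 48/π = -192/π^3 + 56/π.
So RHS = -∫_0^2 v(x) φ(x) dx = -56/π + 192/π^3.
LHS = RHS, so the identity holds for this test φ.
Moreover u is smooth here and v(x) = u'(x) = 6*x**2 + 2 pointwise, so the identity holds for every test function. Hence v is the weak derivative of u.


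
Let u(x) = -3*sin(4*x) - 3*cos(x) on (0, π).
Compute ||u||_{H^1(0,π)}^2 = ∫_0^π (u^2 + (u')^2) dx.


||u||_{H^1(0,π)}^2 = 96/5 + 171*π/2

u'(x) = 3*sin(x) - 12*cos(4*x).
Expand u² and (u')² and integrate term by term on (0, π), using: for integers n ≥ 1, ∫_0^π sin²(nx) dx = ∫_0^π cos²(nx) dx = π/2; for n ≠ n', ∫_0^π sin(nx)sin(n'x) dx = ∫_0^π cos(nx)cos(n'x) dx = 0; and by product-to-sum, ∫_0^π sin(nx)cos(n'x) dx = ½∫_0^π [sin((n+n')x) + sin((n−n')x)] dx, which is 0 when n+n' is even and 2n/(n²−n'²) when n+n' is odd (it need not vanish on (0, π)).
  u² squared terms: (-3)²·∫cos(x)² dx = 9·π/2 = 9*π/2;  (-3)²·∫sin(4x)² dx = 9·π/2 = 9*π/2.
  u² cross terms: 2·(-3)·(-3)·∫cos(x)·sin(4x) dx = 18·(8/15) = 48/5.
  So ∫_0^π u² dx = 9*π/2 + 9*π/2 + 48/5 = 48/5 + 9*π.
  (u')² squared terms: (-12)²·∫cos(4x)² dx = 144·π/2 = 72*π;  (3)²·∫sin(x)² dx = 9·π/2 = 9*π/2.
  (u')² cross terms: 2·(-12)·(3)·∫cos(4x)·sin(x) dx = -72·(-2/15) = 48/5.
  So ∫_0^π (u')² dx = 72*π + 9*π/2 + 48/5 = 48/5 + 153*π/2.
||u||_{H^1}^2 = (48/5 + 9*π) + (48/5 + 153*π/2) = 96/5 + 171*π/2.


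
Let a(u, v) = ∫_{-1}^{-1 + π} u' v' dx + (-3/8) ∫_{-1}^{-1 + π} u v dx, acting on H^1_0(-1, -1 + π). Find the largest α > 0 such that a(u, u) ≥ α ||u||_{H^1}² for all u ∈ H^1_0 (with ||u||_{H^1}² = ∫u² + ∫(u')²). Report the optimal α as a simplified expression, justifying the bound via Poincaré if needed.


α = 5/16

Coercivity of a(·,·) on H^1_0(-1, -1 + π) means a(u, u) ≥ α ||u||_{H^1}² for every u ∈ H^1_0.
The interval has length L = π, and Poincaré/coercivity depend only on L. Here a(u, u) = ∫(u')² + (-3/8)·∫u².
Here c = -3/8 < 0 with |c| < (π/L)² = 1, so coercivity still holds. The condition a(u,u) ≥ α||u||_{H^1}² reads (1−α)∫(u')² ≥ (α−c)∫u². Any admissible α is ≤ 1 (rapidly oscillating u have ∫u²/∫(u')² → 0), and α = 1 would force 0 ≥ (1−c)∫u², impossible since c < 1; so 1−α > 0. By the sharp Poincaré inequality on H^1_0 of an interval of length L, ∫(u')² ≥ (π/L)²∫u² with equality for the first sine mode sin(π(x−x₀)/L) (x₀ the left endpoint), so the inequality holds for all u iff (1−α)(π/L)² ≥ α − c, i.e. α ≤ ((π/L)² + c)/((π/L)² + 1) = (1 + c(L/π)²)/(1 + (L/π)²). (Direct route, valid since c ≤ 0: Poincaré gives c∫u² ≥ c(L/π)²∫(u')², so a(u,u) ≥ (1 + c(L/π)²)∫(u')², while ||u||_{H^1}² ≤ (1 + (L/π)²)∫(u')²; dividing yields the same α.) With (π/L)² = 1 and c = -3/8, the largest admissible constant is α = ((π/L)² + c)/((π/L)² + 1).
Simplifying, α = 5/16.


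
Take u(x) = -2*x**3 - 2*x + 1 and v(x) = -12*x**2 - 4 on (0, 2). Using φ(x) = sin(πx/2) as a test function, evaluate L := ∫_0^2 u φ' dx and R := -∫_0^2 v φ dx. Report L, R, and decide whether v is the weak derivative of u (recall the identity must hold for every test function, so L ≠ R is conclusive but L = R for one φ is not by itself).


LHS = -192/π^3 + 56/π, RHS = -384/π^3 + 112/π. No, v is not the weak derivative of u.

u(x) = -2*x**3 - 2*x + 1, classical derivative u'(x) = -6*x**2 - 2.
φ(x) = sin(πx/2), so φ'(x) = π*cos(π*x/2)/2.
Note φ(0) = φ(2) = 0, so the boundary term u·φ vanishes.
LHS = ∫_0^2 u(x) φ'(x) dx = ∫_0^2 (-π*x^3*cos(π*x/2) - π*x*cos(π*x/2) + π*cos(π*x/2)/2) dx. Term by term:
  ∫_0^2 π*cos(π*x/2)/2 dx = 0;  ∫_0^2 -π*x*cos(π*x/2) dx = 8/π;  ∫_0^2 -π*x^3*cos(π*x/2) dx = -192/π^3 + 48/π.
Sum: 0 + 8/π + -192/π^3 + 48/π = -192/π^3 + 56/π.
So LHS = -192/π^3 + 56/π.
∫_0^2 v(x) φ(x) dx = ∫_0^2 (-12*x^2*sin(π*x/2) - 4*sin(π*x/2)) dx. Term by term:
  ∫_0^2 -4*sin(π*x/2) dx = -16/π;  ∫_0^2 -12*x^2*sin(π*x/2) dx = -96/π + 384/π^3.
Sum: -16/π + -96/π + 384/π^3 = -112/π + 384/π^3.
So RHS = -∫_0^2 v(x) φ(x) dx = -384/π^3 + 112/π.
LHS − RHS = -56/π + 192/π^3 ≠ 0, so the identity fails.
(For a valid weak derivative the identity must hold for EVERY test function, in particular this one. The failure shows v is NOT the weak derivative of u.)
Correct weak derivative would be u'(x) = -6*x**2 - 2.


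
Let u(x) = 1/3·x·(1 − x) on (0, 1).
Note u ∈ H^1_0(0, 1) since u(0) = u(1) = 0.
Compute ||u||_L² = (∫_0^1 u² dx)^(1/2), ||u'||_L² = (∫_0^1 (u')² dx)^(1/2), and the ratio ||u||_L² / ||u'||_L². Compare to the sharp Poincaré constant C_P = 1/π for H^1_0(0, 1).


||u||_L² / ||u'||_L² = sqrt(10)/10 < C_P = 1/π.

u(x) = 1/3·x·(1 − x), so u'(x) = 1/3 - 2*x/3.
u(x) = 1/3·x·(1 − x) vanishes at x = 0 and x = 1, so u ∈ H^1_0(0, 1). Differentiate via the product rule and integrate the resulting polynomials term by term.
  ∫_0^1 u² dx = ∫_0^1 (x^4/9 - 2*x^3/9 + x^2/9) dx. Term by term:
    ∫_0^1 x^4/9 dx = 1/45;  ∫_0^1 -2*x^3/9 dx = -1/18;  ∫_0^1 x^2/9 dx = 1/27.
  Sum: 1/45 − 1/18 + 1/27 = 1/270.
  ∫_0^1 (u')² dx = ∫_0^1 (4*x^2/9 - 4*x/9 + 1/9) dx. Term by term:
    ∫_0^1 4*x^2/9 dx = 4/27;  ∫_0^1 -4*x/9 dx = -2/9;  ∫_0^1 1/9 dx = 1/9.
  Sum: 4/27 − 2/9 + 1/9 = 1/27.
∫_0^1 u² dx = 1/270, so ||u||_L² = sqrt(30)/90.
∫_0^1 (u')² dx = 1/27, so ||u'||_L² = sqrt(3)/9.
Ratio ||u||_L² / ||u'||_L² = sqrt(10)/10.
Sharp Poincaré constant on H^1_0(0, 1) is C_P = L/π = 1/π, achieved by sin(π·x).
A polynomial bump cannot attain the sharp Poincaré constant (only the first sine eigenfunction does), so the ratio is strictly less than C_P, consistent with ||u||_L² ≤ C_P ||u'||_L².


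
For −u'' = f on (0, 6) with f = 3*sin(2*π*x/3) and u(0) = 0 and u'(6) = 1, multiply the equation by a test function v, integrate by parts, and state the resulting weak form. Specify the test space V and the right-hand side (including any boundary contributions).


V = {v ∈ H^1(0, 6) : v(0) = 0} (test functions vanish at x = 0 where u is specified); weak form: ∫_0^6 u'v' dx = ∫_0^6 (3*sin(2*π*x/3)) v dx + v(6) for all v ∈ V.

Multiply both sides by a test function v and integrate from 0 to 6:
  ∫_0^6 −u''(x) v(x) dx = ∫_0^6 f(x) v(x) dx.
Integrate the LHS by parts once:
  ∫_0^6 −u'' v dx = −[u'(x) v(x)]_0^6 + ∫_0^6 u'(x) v'(x) dx.
Thus ∫_0^6 u'(x) v'(x) dx = ∫_0^6 f(x) v(x) dx + [u'(x) v(x)]_0^6.
Choose V so that boundary terms are either known or forced to vanish.
Mixed BC: u(0) = 0 (Dirichlet) and u'(6) = 1 (Neumann). Define V = {v ∈ H^1(0, 6) : v(0) = 0}. Then [u' v]_0^6 = u'(6)·v(6) − u'(0)·0 = v(6).
Weak formulation: find u (satisfying any essential BC) such that ∫_0^6 u'(x) v'(x) dx = ∫_0^6 f v dx + v(6) for all v ∈ V (Dirichlet at 0 absorbed into V; Neumann datum at x = 6 contributes the boundary term).
Substituting f(x) = 3*sin(2*π*x/3), the right-hand side is ∫_0^6 (3*sin(2*π*x/3)) v dx + v(6).


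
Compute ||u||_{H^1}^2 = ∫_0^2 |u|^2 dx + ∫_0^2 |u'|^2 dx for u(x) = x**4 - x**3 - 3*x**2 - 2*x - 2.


||u||_{H^1}^2 = 10208/63

The H^1 norm (squared) on an interval (0, L) is
  ||u||_{H^1}^2 = ∫_0^L u(x)^2 dx + ∫_0^L u'(x)^2 dx.
Compute u'(x) = 4*x**3 - 3*x**2 - 6*x - 2.
Then u(x)^2 = x**8 - 2*x**7 - 5*x**6 + 2*x**5 + 9*x**4 + 16*x**3 + 16*x**2 + 8*x + 4 and u'(x)^2 = 16*x**6 - 24*x**5 - 39*x**4 + 20*x**3 + 48*x**2 + 24*x + 4.
Integrate each monomial from 0 to 2 using ∫_0^2 c·x^n dx = c·2^(n+1)/(n+1):
  ∫_0^2 u(x)^2 dx = ∫_0^2 (x^8 - 2*x^7 - 5*x^6 + 2*x^5 + 9*x^4 + 16*x^3 + 16*x^2 + 8*x + 4) dx. Term by term:
    ∫_0^2 x^8 dx = 512/9;  ∫_0^2 -2*x^7 dx = -64;  ∫_0^2 -5*x^6 dx = -640/7;
    ∫_0^2 2*x^5 dx = 64/3;  ∫_0^2 9*x^4 dx = 288/5;  ∫_0^2 16*x^3 dx = 64;
    ∫_0^2 16*x^2 dx = 128/3;  ∫_0^2 8*x dx = 16;  ∫_0^2 4 dx = 8.
  Sum: 512/9 − 64 − 640/7 + 64/3 + 288/5 + 64 + 128/3 + 16 + 8 = 34984/315.
  ∫_0^2 u'(x)^2 dx = ∫_0^2 (16*x^6 - 24*x^5 - 39*x^4 + 20*x^3 + 48*x^2 + 24*x + 4) dx. Term by term:
    ∫_0^2 16*x^6 dx = 2048/7;  ∫_0^2 -24*x^5 dx = -256;  ∫_0^2 -39*x^4 dx = -1248/5;
    ∫_0^2 20*x^3 dx = 80;  ∫_0^2 48*x^2 dx = 128;  ∫_0^2 24*x dx = 48;
    ∫_0^2 4 dx = 8.
  Sum: 2048/7 − 256 − 1248/5 + 80 + 128 + 48 + 8 = 1784/35.
Adding: ||u||_{H^1}^2 = 34984/315 + 1784/35 = 10208/63.


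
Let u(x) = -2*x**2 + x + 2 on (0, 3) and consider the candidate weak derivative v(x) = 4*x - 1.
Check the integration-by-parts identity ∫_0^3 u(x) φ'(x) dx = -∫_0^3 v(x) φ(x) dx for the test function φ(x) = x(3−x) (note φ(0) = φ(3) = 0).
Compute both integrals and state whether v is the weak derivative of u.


LHS = 45/2, RHS = -45/2. No, v is not the weak derivative of u.

u(x) = -2*x**2 + x + 2, classical derivative u'(x) = 1 - 4*x.
φ(x) = x(3−x), so φ'(x) = 3 - 2*x.
Note φ(0) = φ(3) = 0, so the boundary term u·φ vanishes.
LHS = ∫_0^3 u(x) φ'(x) dx = ∫_0^3 (4*x^3 - 8*x^2 - x + 6) dx. Term by term:
  ∫_0^3 4*x^3 dx = 81;  ∫_0^3 -8*x^2 dx = -72;  ∫_0^3 -x dx = -9/2;
  ∫_0^3 6 dx = 18.
Sum: 81 − 72 − 9/2 + 18 = 45/2.
So LHS = 45/2.
∫_0^3 v(x) φ(x) dx = ∫_0^3 (-4*x^3 + 13*x^2 - 3*x) dx. Term by term:
  ∫_0^3 -4*x^3 dx = -81;  ∫_0^3 13*x^2 dx = 117;  ∫_0^3 -3*x dx = -27/2.
Sum: -81 + 117 − 27/2 = 45/2.
So RHS = -∫_0^3 v(x) φ(x) dx = -45/2.
LHS − RHS = 45 ≠ 0, so the identity fails.
(For a valid weak derivative the identity must hold for EVERY test function, in particular this one. The failure shows v is NOT the weak derivative of u.)
Correct weak derivative would be u'(x) = 1 - 4*x.


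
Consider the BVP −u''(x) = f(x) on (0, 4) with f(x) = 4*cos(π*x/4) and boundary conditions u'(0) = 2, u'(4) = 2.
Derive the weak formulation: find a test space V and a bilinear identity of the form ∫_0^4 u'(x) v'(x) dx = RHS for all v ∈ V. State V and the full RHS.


V = H^1(0, 4) (v unrestricted at boundary; u is determined up to an additive constant); weak form: ∫_0^4 u'v' dx = ∫_0^4 (4*cos(π*x/4)) v dx + 2·v(4) − 2·v(0) for all v ∈ V.

Multiply both sides by a test function v and integrate from 0 to 4:
  ∫_0^4 −u''(x) v(x) dx = ∫_0^4 f(x) v(x) dx.
Integrate the LHS by parts once:
  ∫_0^4 −u'' v dx = −[u'(x) v(x)]_0^4 + ∫_0^4 u'(x) v'(x) dx.
Thus ∫_0^4 u'(x) v'(x) dx = ∫_0^4 f(x) v(x) dx + [u'(x) v(x)]_0^4.
Choose V so that boundary terms are either known or forced to vanish.
u has inhomogeneous Neumann u'(0) = 2, u'(4) = 2. [u' v]_0^4 = (2)·v(4) − (2)·v(0) = 2·v(4) − 2·v(0). Take V = H^1(0, 4); boundary term becomes part of RHS.
Weak formulation: find u (satisfying any essential BC) such that ∫_0^4 u'(x) v'(x) dx = ∫_0^4 f v dx + 2·v(4) − 2·v(0) for all v ∈ V (Neumann data are natural BCs: they enter the RHS as boundary terms).
Substituting f(x) = 4*cos(π*x/4), the right-hand side is ∫_0^4 (4*cos(π*x/4)) v dx + 2·v(4) − 2·v(0).
Compatibility check (pure Neumann): taking v ≡ 1 ∈ V gives 0 = ∫_0^4 f dx + (2) − (2), i.e. ∫_0^4 f dx must equal u'(0) − u'(4) = 0. Indeed ∫_0^4 (4*cos(π*x/4)) dx = 0, so the data are compatible. The solution is then unique only up to an additive constant (fix it e.g. by requiring ∫_0^4 u dx = 0).


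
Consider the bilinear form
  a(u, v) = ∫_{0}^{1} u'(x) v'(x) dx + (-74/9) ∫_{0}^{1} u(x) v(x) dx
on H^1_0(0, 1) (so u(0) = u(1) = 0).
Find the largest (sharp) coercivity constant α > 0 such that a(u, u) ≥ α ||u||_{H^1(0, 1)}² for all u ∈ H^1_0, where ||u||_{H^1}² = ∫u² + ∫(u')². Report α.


α = (-74/9 + π^2)/(1 + π^2)

Coercivity of a(·,·) on H^1_0(0, 1) means a(u, u) ≥ α ||u||_{H^1}² for every u ∈ H^1_0.
The interval has length L = 1, and Poincaré/coercivity depend only on L. Here a(u, u) = ∫(u')² + (-74/9)·∫u².
Here c = -74/9 < 0 with |c| < (π/L)² = π^2, so coercivity still holds. The condition a(u,u) ≥ α||u||_{H^1}² reads (1−α)∫(u')² ≥ (α−c)∫u². Any admissible α is ≤ 1 (rapidly oscillating u have ∫u²/∫(u')² → 0), and α = 1 would force 0 ≥ (1−c)∫u², impossible since c < 1; so 1−α > 0. By the sharp Poincaré inequality on H^1_0 of an interval of length L, ∫(u')² ≥ (π/L)²∫u² with equality for the first sine mode sin(π(x−x₀)/L) (x₀ the left endpoint), so the inequality holds for all u iff (1−α)(π/L)² ≥ α − c, i.e. α ≤ ((π/L)² + c)/((π/L)² + 1) = (1 + c(L/π)²)/(1 + (L/π)²). (Direct route, valid since c ≤ 0: Poincaré gives c∫u² ≥ c(L/π)²∫(u')², so a(u,u) ≥ (1 + c(L/π)²)∫(u')², while ||u||_{H^1}² ≤ (1 + (L/π)²)∫(u')²; dividing yields the same α.) With (π/L)² = π^2 and c = -74/9, the largest admissible constant is α = ((π/L)² + c)/((π/L)² + 1).
Simplifying, α = (-74/9 + π^2)/(1 + π^2).


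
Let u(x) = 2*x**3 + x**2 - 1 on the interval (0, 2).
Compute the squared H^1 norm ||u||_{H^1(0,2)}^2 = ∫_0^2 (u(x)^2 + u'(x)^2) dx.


||u||_{H^1}^2 = 15398/35

The H^1 norm (squared) on an interval (0, L) is
  ||u||_{H^1}^2 = ∫_0^L u(x)^2 dx + ∫_0^L u'(x)^2 dx.
Compute u'(x) = 6*x**2 + 2*x.
Then u(x)^2 = 4*x**6 + 4*x**5 + x**4 - 4*x**3 - 2*x**2 + 1 and u'(x)^2 = 36*x**4 + 24*x**3 + 4*x**2.
Integrate each monomial from 0 to 2 using ∫_0^2 c·x^n dx = c·2^(n+1)/(n+1):
  ∫_0^2 u(x)^2 dx = ∫_0^2 (4*x^6 + 4*x^5 + x^4 - 4*x^3 - 2*x^2 + 1) dx. Term by term:
    ∫_0^2 4*x^6 dx = 512/7;  ∫_0^2 4*x^5 dx = 128/3;  ∫_0^2 x^4 dx = 32/5;
    ∫_0^2 -4*x^3 dx = -16;  ∫_0^2 -2*x^2 dx = -16/3;  ∫_0^2 1 dx = 2.
  Sum: 512/7 + 128/3 + 32/5 − 16 − 16/3 + 2 = 10802/105.
  ∫_0^2 u'(x)^2 dx = ∫_0^2 (36*x^4 + 24*x^3 + 4*x^2) dx. Term by term:
    ∫_0^2 36*x^4 dx = 1152/5;  ∫_0^2 24*x^3 dx = 96;  ∫_0^2 4*x^2 dx = 32/3.
  Sum: 1152/5 + 96 + 32/3 = 5056/15.
Adding: ||u||_{H^1}^2 = 10802/105 + 5056/15 = 15398/35.


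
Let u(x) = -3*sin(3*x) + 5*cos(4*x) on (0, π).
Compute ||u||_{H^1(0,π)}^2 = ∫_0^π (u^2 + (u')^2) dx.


||u||_{H^1(0,π)}^2 = 3060/7 + 515*π/2

u'(x) = -20*sin(4*x) - 9*cos(3*x).
Expand u² and (u')² and integrate term by term on (0, π), using: for integers n ≥ 1, ∫_0^π sin²(nx) dx = ∫_0^π cos²(nx) dx = π/2; for n ≠ n', ∫_0^π sin(nx)sin(n'x) dx = ∫_0^π cos(nx)cos(n'x) dx = 0; and by product-to-sum, ∫_0^π sin(nx)cos(n'x) dx = ½∫_0^π [sin((n+n')x) + sin((n−n')x)] dx, which is 0 when n+n' is even and 2n/(n²−n'²) when n+n' is odd (it need not vanish on (0, π)).
  u² squared terms: (-3)²·∫sin(3x)² dx = 9·π/2 = 9*π/2;  (5)²·∫cos(4x)² dx = 25·π/2 = 25*π/2.
  u² cross terms: 2·(-3)·(5)·∫sin(3x)·cos(4x) dx = -30·(-6/7) = 180/7.
  So ∫_0^π u² dx = 9*π/2 + 25*π/2 + 180/7 = 180/7 + 17*π.
  (u')² squared terms: (-20)²·∫sin(4x)² dx = 400·π/2 = 200*π;  (-9)²·∫cos(3x)² dx = 81·π/2 = 81*π/2.
  (u')² cross terms: 2·(-20)·(-9)·∫sin(4x)·cos(3x) dx = 360·(8/7) = 2880/7.
  So ∫_0^π (u')² dx = 200*π + 81*π/2 + 2880/7 = 2880/7 + 481*π/2.
||u||_{H^1}^2 = (180/7 + 17*π) + (2880/7 + 481*π/2) = 3060/7 + 515*π/2.


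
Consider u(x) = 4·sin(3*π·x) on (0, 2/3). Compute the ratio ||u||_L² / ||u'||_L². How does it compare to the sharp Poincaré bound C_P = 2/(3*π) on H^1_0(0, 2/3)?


||u||_L² / ||u'||_L² = 1/(3*π) < C_P = 2/(3*π).

u(x) = 4·sin(3*π·x), so u'(x) = 12*π*cos(3*π*x).
Writing u(x) = A·sin(kπx/L) with A = 4 and k = 2, use ∫_0^L sin²(kπx/L) dx = L/2 and ∫_0^L cos²(kπx/L) dx = L/2.
u² = 16·sin²(3*π·x) and (u')² = 144*π^2·cos²(3*π·x), and each of sin², cos² integrates to L/2 = 1/3 over (0, 2/3).
∫_0^2/3 u² dx = 16/3, so ||u||_L² = 4*sqrt(3)/3.
∫_0^2/3 (u')² dx = 48*π^2, so ||u'||_L² = 4*sqrt(3)*π.
Ratio ||u||_L² / ||u'||_L² = 1/(3*π).
Sharp Poincaré constant on H^1_0(0, 2/3) is C_P = L/π = 2/(3*π), achieved by sin(3*π/2·x).
This is the k = 2 harmonic; the ratio L/(kπ) is strictly less than C_P = L/π, consistent with the sharp inequality ||u||_L² ≤ C_P ||u'||_L².


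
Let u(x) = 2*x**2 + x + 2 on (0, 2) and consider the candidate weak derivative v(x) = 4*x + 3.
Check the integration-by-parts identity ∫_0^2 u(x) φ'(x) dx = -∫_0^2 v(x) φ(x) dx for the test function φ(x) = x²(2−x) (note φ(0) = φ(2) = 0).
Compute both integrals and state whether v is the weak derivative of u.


LHS = -116/15, RHS = -52/5. No, v is not the weak derivative of u.

u(x) = 2*x**2 + x + 2, classical derivative u'(x) = 4*x + 1.
φ(x) = x²(2−x), so φ'(x) = x*(4 - 3*x).
Note φ(0) = φ(2) = 0, so the boundary term u·φ vanishes.
LHS = ∫_0^2 u(x) φ'(x) dx = ∫_0^2 (-6*x^4 + 5*x^3 - 2*x^2 + 8*x) dx. Term by term:
  ∫_0^2 -6*x^4 dx = -192/5;  ∫_0^2 5*x^3 dx = 20;  ∫_0^2 -2*x^2 dx = -16/3;
  ∫_0^2 8*x dx = 16.
Sum: -192/5 + 20 − 16/3 + 16 = -116/15.
So LHS = -116/15.
∫_0^2 v(x) φ(x) dx = ∫_0^2 (-4*x^4 + 5*x^3 + 6*x^2) dx. Term by term:
  ∫_0^2 -4*x^4 dx = -128/5;  ∫_0^2 5*x^3 dx = 20;  ∫_0^2 6*x^2 dx = 16.
Sum: -128/5 + 20 + 16 = 52/5.
So RHS = -∫_0^2 v(x) φ(x) dx = -52/5.
LHS − RHS = 8/3 ≠ 0, so the identity fails.
(For a valid weak derivative the identity must hold for EVERY test function, in particular this one. The failure shows v is NOT the weak derivative of u.)
Correct weak derivative would be u'(x) = 4*x + 1.


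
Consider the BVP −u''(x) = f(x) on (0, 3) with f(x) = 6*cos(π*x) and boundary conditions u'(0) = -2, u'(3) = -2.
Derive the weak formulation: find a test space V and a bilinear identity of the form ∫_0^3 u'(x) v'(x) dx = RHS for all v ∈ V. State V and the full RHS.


V = H^1(0, 3) (v unrestricted at boundary; u is determined up to an additive constant); weak form: ∫_0^3 u'v' dx = ∫_0^3 (6*cos(π*x)) v dx − 2·v(3) + 2·v(0) for all v ∈ V.

Multiply both sides by a test function v and integrate from 0 to 3:
  ∫_0^3 −u''(x) v(x) dx = ∫_0^3 f(x) v(x) dx.
Integrate the LHS by parts once:
  ∫_0^3 −u'' v dx = −[u'(x) v(x)]_0^3 + ∫_0^3 u'(x) v'(x) dx.
Thus ∫_0^3 u'(x) v'(x) dx = ∫_0^3 f(x) v(x) dx + [u'(x) v(x)]_0^3.
Choose V so that boundary terms are either known or forced to vanish.
u has inhomogeneous Neumann u'(0) = -2, u'(3) = -2. [u' v]_0^3 = (-2)·v(3) − (-2)·v(0) = − 2·v(3) + 2·v(0). Take V = H^1(0, 3); boundary term becomes part of RHS.
Weak formulation: find u (satisfying any essential BC) such that ∫_0^3 u'(x) v'(x) dx = ∫_0^3 f v dx − 2·v(3) + 2·v(0) for all v ∈ V (Neumann data are natural BCs: they enter the RHS as boundary terms).
Substituting f(x) = 6*cos(π*x), the right-hand side is ∫_0^3 (6*cos(π*x)) v dx − 2·v(3) + 2·v(0).
Compatibility check (pure Neumann): taking v ≡ 1 ∈ V gives 0 = ∫_0^3 f dx + (-2) − (-2), i.e. ∫_0^3 f dx must equal u'(0) − u'(3) = 0. Indeed ∫_0^3 (6*cos(π*x)) dx = 0, so the data are compatible. The solution is then unique only up to an additive constant (fix it e.g. by requiring ∫_0^3 u dx = 0).


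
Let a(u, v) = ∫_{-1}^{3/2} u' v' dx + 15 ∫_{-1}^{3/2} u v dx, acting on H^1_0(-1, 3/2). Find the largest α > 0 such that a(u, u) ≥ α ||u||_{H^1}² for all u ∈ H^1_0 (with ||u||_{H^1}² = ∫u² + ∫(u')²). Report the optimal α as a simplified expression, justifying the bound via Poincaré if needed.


α = 1

Coercivity of a(·,·) on H^1_0(-1, 3/2) means a(u, u) ≥ α ||u||_{H^1}² for every u ∈ H^1_0.
The interval has length L = 5/2, and Poincaré/coercivity depend only on L. Here a(u, u) = ∫(u')² + (15)·∫u².
Here c = 15 ≥ 1, so a(u,u) = ∫(u')² + c∫u² ≥ ∫(u')² + ∫u² = ||u||_{H^1}², i.e. α = 1 works. No larger α is possible: a(u,u) ≥ α||u||_{H^1}² means (1−α)∫(u')² ≥ (α−c)∫u², and for the modes u_n = sin(nπ(x−x₀)/L) (x₀ the left endpoint) one has ∫u_n²/∫(u_n')² = (L/(nπ))² → 0, so a(u_n,u_n)/||u_n||_{H^1}² → 1. Hence the optimal constant is α = 1.
Therefore α = 1.


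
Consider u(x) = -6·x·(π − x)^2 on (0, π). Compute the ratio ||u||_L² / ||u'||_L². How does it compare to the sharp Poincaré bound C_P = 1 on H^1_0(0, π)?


||u||_L² / ||u'||_L² = sqrt(14)*π/14 < C_P = 1.

u(x) = -6·x·(π − x)^2, so u'(x) = 6*(π - 3*x)*(x - π).
u(x) = -6·x·(π − x)^2 vanishes at x = 0 and x = π, so u ∈ H^1_0(0, π). Differentiate via the product rule and integrate the resulting polynomials term by term.
  ∫_0^π u² dx = ∫_0^π (36*x^6 - 144*π*x^5 + 216*π^2*x^4 - 144*π^3*x^3 + 36*π^4*x^2) dx. Term by term:
    ∫_0^π 36*x^6 dx = 36*π^7/7;  ∫_0^π -144*π*x^5 dx = -24*π^7;  ∫_0^π 216*π^2*x^4 dx = 216*π^7/5;
    ∫_0^π -144*π^3*x^3 dx = -36*π^7;  ∫_0^π 36*π^4*x^2 dx = 12*π^7.
  Sum: 36*π^7/7 − 24*π^7 + 216*π^7/5 − 36*π^7 + 12*π^7 = 12*π^7/35.
  ∫_0^π (u')² dx = ∫_0^π (324*x^4 - 864*π*x^3 + 792*π^2*x^2 - 288*π^3*x + 36*π^4) dx. Term by term:
    ∫_0^π 324*x^4 dx = 324*π^5/5;  ∫_0^π -864*π*x^3 dx = -216*π^5;  ∫_0^π 792*π^2*x^2 dx = 264*π^5;
    ∫_0^π -288*π^3*x dx = -144*π^5;  ∫_0^π 36*π^4 dx = 36*π^5.
  Sum: 324*π^5/5 − 216*π^5 + 264*π^5 − 144*π^5 + 36*π^5 = 24*π^5/5.
∫_0^π u² dx = 12*π^7/35, so ||u||_L² = 2*sqrt(105)*π^(7/2)/35.
∫_0^π (u')² dx = 24*π^5/5, so ||u'||_L² = 2*sqrt(30)*π^(5/2)/5.
Ratio ||u||_L² / ||u'||_L² = sqrt(14)*π/14.
Sharp Poincaré constant on H^1_0(0, π) is C_P = L/π = 1, achieved by sin(x).
A polynomial bump cannot attain the sharp Poincaré constant (only the first sine eigenfunction does), so the ratio is strictly less than C_P, consistent with ||u||_L² ≤ C_P ||u'||_L².


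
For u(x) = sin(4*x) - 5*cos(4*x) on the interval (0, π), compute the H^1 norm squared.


||u||_{H^1(0,π)}^2 = 221*π

u'(x) = 20*sin(4*x) + 4*cos(4*x).
Expand u² and (u')² and integrate term by term on (0, π), using: for integers n ≥ 1, ∫_0^π sin²(nx) dx = ∫_0^π cos²(nx) dx = π/2; for n ≠ n', ∫_0^π sin(nx)sin(n'x) dx = ∫_0^π cos(nx)cos(n'x) dx = 0; and by product-to-sum, ∫_0^π sin(nx)cos(n'x) dx = ½∫_0^π [sin((n+n')x) + sin((n−n')x)] dx, which is 0 when n+n' is even and 2n/(n²−n'²) when n+n' is odd (it need not vanish on (0, π)).
  u² squared terms: (-5)²·∫cos(4x)² dx = 25·π/2 = 25*π/2;  (1)²·∫sin(4x)² dx = 1·π/2 = π/2.
  u² cross terms: 2·(-5)·(1)·∫cos(4x)·sin(4x) dx = -10·(0) = 0.
  So ∫_0^π u² dx = 25*π/2 + π/2 + 0 = 13*π.
  (u')² squared terms: (4)²·∫cos(4x)² dx = 16·π/2 = 8*π;  (20)²·∫sin(4x)² dx = 400·π/2 = 200*π.
  (u')² cross terms: 2·(4)·(20)·∫cos(4x)·sin(4x) dx = 160·(0) = 0.
  So ∫_0^π (u')² dx = 8*π + 200*π + 0 = 208*π.
||u||_{H^1}^2 = (13*π) + (208*π) = 221*π.


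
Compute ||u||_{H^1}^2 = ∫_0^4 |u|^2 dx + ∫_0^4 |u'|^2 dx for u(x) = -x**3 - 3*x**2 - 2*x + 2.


||u||_{H^1}^2 = 1551008/105

The H^1 norm (squared) on an interval (0, L) is
  ||u||_{H^1}^2 = ∫_0^L u(x)^2 dx + ∫_0^L u'(x)^2 dx.
Compute u'(x) = -3*x**2 - 6*x - 2.
Then u(x)^2 = x**6 + 6*x**5 + 13*x**4 + 8*x**3 - 8*x**2 - 8*x + 4 and u'(x)^2 = 9*x**4 + 36*x**3 + 48*x**2 + 24*x + 4.
Integrate each monomial from 0 to 4 using ∫_0^4 c·x^n dx = c·4^(n+1)/(n+1):
  ∫_0^4 u(x)^2 dx = ∫_0^4 (x^6 + 6*x^5 + 13*x^4 + 8*x^3 - 8*x^2 - 8*x + 4) dx. Term by term:
    ∫_0^4 x^6 dx = 16384/7;  ∫_0^4 6*x^5 dx = 4096;  ∫_0^4 13*x^4 dx = 13312/5;
    ∫_0^4 8*x^3 dx = 512;  ∫_0^4 -8*x^2 dx = -512/3;  ∫_0^4 -8*x dx = -64;
    ∫_0^4 4 dx = 16.
  Sum: 16384/7 + 4096 + 13312/5 + 512 − 512/3 − 64 + 16 = 986192/105.
  ∫_0^4 u'(x)^2 dx = ∫_0^4 (9*x^4 + 36*x^3 + 48*x^2 + 24*x + 4) dx. Term by term:
    ∫_0^4 9*x^4 dx = 9216/5;  ∫_0^4 36*x^3 dx = 2304;  ∫_0^4 48*x^2 dx = 1024;
    ∫_0^4 24*x dx = 192;  ∫_0^4 4 dx = 16.
  Sum: 9216/5 + 2304 + 1024 + 192 + 16 = 26896/5.
Adding: ||u||_{H^1}^2 = 986192/105 + 26896/5 = 1551008/105.


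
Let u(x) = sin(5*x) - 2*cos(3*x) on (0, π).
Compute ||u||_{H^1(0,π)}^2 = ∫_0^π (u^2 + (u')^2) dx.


||u||_{H^1(0,π)}^2 = 33*π

u'(x) = 6*sin(3*x) + 5*cos(5*x).
Expand u² and (u')² and integrate term by term on (0, π), using: for integers n ≥ 1, ∫_0^π sin²(nx) dx = ∫_0^π cos²(nx) dx = π/2; for n ≠ n', ∫_0^π sin(nx)sin(n'x) dx = ∫_0^π cos(nx)cos(n'x) dx = 0; and by product-to-sum, ∫_0^π sin(nx)cos(n'x) dx = ½∫_0^π [sin((n+n')x) + sin((n−n')x)] dx, which is 0 when n+n' is even and 2n/(n²−n'²) when n+n' is odd (it need not vanish on (0, π)).
  u² squared terms: (-2)²·∫cos(3x)² dx = 4·π/2 = 2*π;  (1)²·∫sin(5x)² dx = 1·π/2 = π/2.
  u² cross terms: 2·(-2)·(1)·∫cos(3x)·sin(5x) dx = -4·(0) = 0.
  So ∫_0^π u² dx = 2*π + π/2 + 0 = 5*π/2.
  (u')² squared terms: (5)²·∫cos(5x)² dx = 25·π/2 = 25*π/2;  (6)²·∫sin(3x)² dx = 36·π/2 = 18*π.
  (u')² cross terms: 2·(5)·(6)·∫cos(5x)·sin(3x) dx = 60·(0) = 0.
  So ∫_0^π (u')² dx = 25*π/2 + 18*π + 0 = 61*π/2.
||u||_{H^1}^2 = (5*π/2) + (61*π/2) = 33*π.


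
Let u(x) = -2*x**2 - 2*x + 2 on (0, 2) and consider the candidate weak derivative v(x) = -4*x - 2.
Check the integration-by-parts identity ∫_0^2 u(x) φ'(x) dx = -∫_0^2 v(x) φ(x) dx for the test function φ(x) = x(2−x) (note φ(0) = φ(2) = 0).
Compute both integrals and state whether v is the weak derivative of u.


LHS = 8, RHS = 8. Yes, v = u' weakly.

u(x) = -2*x**2 - 2*x + 2, classical derivative u'(x) = -4*x - 2.
φ(x) = x(2−x), so φ'(x) = 2 - 2*x.
Note φ(0) = φ(2) = 0, so the boundary term u·φ vanishes.
LHS = ∫_0^2 u(x) φ'(x) dx = ∫_0^2 (4*x^3 - 8*x + 4) dx. Term by term:
  ∫_0^2 4*x^3 dx = 16;  ∫_0^2 -8*x dx = -16;  ∫_0^2 4 dx = 8.
Sum: 16 − 16 + 8 = 8.
So LHS = 8.
∫_0^2 v(x) φ(x) dx = ∫_0^2 (4*x^3 - 6*x^2 - 4*x) dx. Term by term:
  ∫_0^2 4*x^3 dx = 16;  ∫_0^2 -6*x^2 dx = -16;  ∫_0^2 -4*x dx = -8.
Sum: 16 − 16 − 8 = -8.
So RHS = -∫_0^2 v(x) φ(x) dx = 8.
LHS = RHS, so the identity holds for this test φ.
Moreover u is smooth here and v(x) = u'(x) = -4*x - 2 pointwise, so the identity holds for every test function. Hence v is the weak derivative of u.


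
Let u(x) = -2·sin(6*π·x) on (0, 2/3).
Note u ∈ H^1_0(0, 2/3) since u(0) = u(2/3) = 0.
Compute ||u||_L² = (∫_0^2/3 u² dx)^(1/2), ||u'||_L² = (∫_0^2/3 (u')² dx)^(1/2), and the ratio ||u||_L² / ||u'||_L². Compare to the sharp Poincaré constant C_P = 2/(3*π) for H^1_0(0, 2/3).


||u||_L² / ||u'||_L² = 1/(6*π) < C_P = 2/(3*π).

u(x) = -2·sin(6*π·x), so u'(x) = -12*π*cos(6*π*x).
Writing u(x) = A·sin(kπx/L) with A = -2 and k = 4, use ∫_0^L sin²(kπx/L) dx = L/2 and ∫_0^L cos²(kπx/L) dx = L/2.
u² = 4·sin²(6*π·x) and (u')² = 144*π^2·cos²(6*π·x), and each of sin², cos² integrates to L/2 = 1/3 over (0, 2/3).
∫_0^2/3 u² dx = 4/3, so ||u||_L² = 2*sqrt(3)/3.
∫_0^2/3 (u')² dx = 48*π^2, so ||u'||_L² = 4*sqrt(3)*π.
Ratio ||u||_L² / ||u'||_L² = 1/(6*π).
Sharp Poincaré constant on H^1_0(0, 2/3) is C_P = L/π = 2/(3*π), achieved by sin(3*π/2·x).
This is the k = 4 harmonic; the ratio L/(kπ) is strictly less than C_P = L/π, consistent with the sharp inequality ||u||_L² ≤ C_P ||u'||_L².


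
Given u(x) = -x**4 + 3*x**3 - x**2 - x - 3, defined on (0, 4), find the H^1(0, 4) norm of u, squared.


||u||_{H^1}^2 = 2681576/315

The H^1 norm (squared) on an interval (0, L) is
  ||u||_{H^1}^2 = ∫_0^L u(x)^2 dx + ∫_0^L u'(x)^2 dx.
Compute u'(x) = -4*x**3 + 9*x**2 - 2*x - 1.
Then u(x)^2 = x**8 - 6*x**7 + 11*x**6 - 4*x**5 + x**4 - 16*x**3 + 7*x**2 + 6*x + 9 and u'(x)^2 = 16*x**6 - 72*x**5 + 97*x**4 - 28*x**3 - 14*x**2 + 4*x + 1.
Integrate each monomial from 0 to 4 using ∫_0^4 c·x^n dx = c·4^(n+1)/(n+1):
  ∫_0^4 u(x)^2 dx = ∫_0^4 (x^8 - 6*x^7 + 11*x^6 - 4*x^5 + x^4 - 16*x^3 + 7*x^2 + 6*x + 9) dx. Term by term:
    ∫_0^4 x^8 dx = 262144/9;  ∫_0^4 -6*x^7 dx = -49152;  ∫_0^4 11*x^6 dx = 180224/7;
    ∫_0^4 -4*x^5 dx = -8192/3;  ∫_0^4 x^4 dx = 1024/5;  ∫_0^4 -16*x^3 dx = -1024;
    ∫_0^4 7*x^2 dx = 448/3;  ∫_0^4 6*x dx = 48;  ∫_0^4 9 dx = 36.
  Sum: 262144/9 − 49152 + 180224/7 − 8192/3 + 1024/5 − 1024 + 448/3 + 48 + 36 = 757532/315.
  ∫_0^4 u'(x)^2 dx = ∫_0^4 (16*x^6 - 72*x^5 + 97*x^4 - 28*x^3 - 14*x^2 + 4*x + 1) dx. Term by term:
    ∫_0^4 16*x^6 dx = 262144/7;  ∫_0^4 -72*x^5 dx = -49152;  ∫_0^4 97*x^4 dx = 99328/5;
    ∫_0^4 -28*x^3 dx = -1792;  ∫_0^4 -14*x^2 dx = -896/3;  ∫_0^4 4*x dx = 32;
    ∫_0^4 1 dx = 4.
  Sum: 262144/7 − 49152 + 99328/5 − 1792 − 896/3 + 32 + 4 = 641348/105.
Adding: ||u||_{H^1}^2 = 757532/315 + 641348/105 = 2681576/315.


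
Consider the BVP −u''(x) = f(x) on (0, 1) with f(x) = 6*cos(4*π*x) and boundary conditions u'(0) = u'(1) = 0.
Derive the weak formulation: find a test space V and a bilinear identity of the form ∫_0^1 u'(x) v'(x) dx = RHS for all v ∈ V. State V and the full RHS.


V = H^1(0, 1) (no boundary constraint on v; u is determined up to an additive constant); weak form: ∫_0^1 u'v' dx = ∫_0^1 (6*cos(4*π*x)) v dx for all v ∈ V.

Multiply both sides by a test function v and integrate from 0 to 1:
  ∫_0^1 −u''(x) v(x) dx = ∫_0^1 f(x) v(x) dx.
Integrate the LHS by parts once:
  ∫_0^1 −u'' v dx = −[u'(x) v(x)]_0^1 + ∫_0^1 u'(x) v'(x) dx.
Thus ∫_0^1 u'(x) v'(x) dx = ∫_0^1 f(x) v(x) dx + [u'(x) v(x)]_0^1.
Choose V so that boundary terms are either known or forced to vanish.
u has homogeneous Neumann: u'(0) = u'(1) = 0. So [u' v]_0^1 = 0·v(1) − 0·v(0) = 0 for any v; take V = H^1(0, 1).
Weak formulation: find u (satisfying any essential BC) such that ∫_0^1 u'(x) v'(x) dx = ∫_0^1 f v dx for all v ∈ V (homogeneous Neumann, so boundary terms vanish).
Substituting f(x) = 6*cos(4*π*x), the right-hand side is ∫_0^1 (6*cos(4*π*x)) v dx.
Compatibility check (pure Neumann): taking v ≡ 1 ∈ V gives 0 = ∫_0^1 f dx + (0) − (0), i.e. ∫_0^1 f dx must equal u'(0) − u'(1) = 0. Indeed ∫_0^1 (6*cos(4*π*x)) dx = 0, so the data are compatible. The solution is then unique only up to an additive constant (fix it e.g. by requiring ∫_0^1 u dx = 0).
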